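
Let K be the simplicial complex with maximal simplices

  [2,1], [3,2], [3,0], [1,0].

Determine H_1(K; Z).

We work with the vertex ordering 0 < 1 < 2 < 3. The simplices of K, each written with vertices in increasing order, are:

  0-simplices (4): [0], [1], [2], [3]
  1-simplices (4): [0,1], [0,3], [1,2], [2,3]

so the chain groups are C_0 ≅ Z^4, C_1 ≅ Z^4.

The boundary map ∂_1: C_1 → C_0 is given by ∂[p,q] = [q] − [p]. For instance
  ∂[0,3] = [3] − [0].
The 4×4 boundary matrix has rank 3 and Smith normal form diag(1,1,1).

From H_k ≅ ker(∂_k) / im(∂_{k+1}) we obtain:

  H_1: rank ker ∂_1 − rank ∂_2 = (4 − 3) − 0 = 1, and there is no ∂_2, so H_1 ≅ Z.

(K is a triangulation of the circle S^1.)

H_1 ≅ Z.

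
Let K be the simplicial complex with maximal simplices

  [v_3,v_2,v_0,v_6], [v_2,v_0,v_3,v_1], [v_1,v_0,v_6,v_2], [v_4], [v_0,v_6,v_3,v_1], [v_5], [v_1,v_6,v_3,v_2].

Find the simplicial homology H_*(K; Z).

We work with the vertex ordering v_0 < v_1 < v_2 < v_3 < v_4 < v_5 < v_6. The simplices of K, each written with vertices in increasing order, are:

  0-simplices (7): [v_0], [v_1], [v_2], [v_3], [v_4], [v_5], [v_6]
  1-simplices (10): [v_0,v_1], [v_0,v_2], [v_0,v_3], [v_0,v_6], [v_1,v_2], [v_1,v_3], [v_1,v_6], [v_2,v_3], [v_2,v_6], [v_3,v_6]
  2-simplices (10): [v_0,v_1,v_2], [v_0,v_1,v_3], [v_0,v_1,v_6], [v_0,v_2,v_3], [v_0,v_2,v_6], [v_0,v_3,v_6], [v_1,v_2,v_3], [v_1,v_2,v_6], [v_1,v_3,v_6], [v_2,v_3,v_6]
  3-simplices (5): [v_0,v_1,v_2,v_3], [v_0,v_1,v_2,v_6], [v_0,v_1,v_3,v_6], [v_0,v_2,v_3,v_6], [v_1,v_2,v_3,v_6]

so the chain groups are C_0 ≅ Z^7, C_1 ≅ Z^10, C_2 ≅ Z^10, C_3 ≅ Z^5.

∂_1: C_1 → C_0 sends each edge [p,q] (with p < q) to q − p. For instance
  ∂[v_1,v_6] = [v_6] − [v_1].
The 7×10 boundary matrix has rank 4 and Smith normal form diag(1,1,1,1).

The boundary map ∂_2: C_2 → C_1 sends each 2-simplex [p,q,r] to [q,r] − [p,r] + [p,q]. For instance
  ∂[v_0,v_1,v_6] = [v_1,v_6] − [v_0,v_6] + [v_0,v_1],
  ∂[v_1,v_2,v_3] = [v_2,v_3] − [v_1,v_3] + [v_1,v_2].
As a 10×10 matrix over Z this has rank 6, with invariant factors (1,1,1,1,1,1).

∂_3: C_3 → C_2 sends each 3-simplex σ to the alternating sum Σ_i (−1)^i (σ with its i-th vertex removed). For instance
  ∂[v_0,v_1,v_2,v_6] = [v_1,v_2,v_6] − [v_0,v_2,v_6] + [v_0,v_1,v_6] − [v_0,v_1,v_2],
  ∂[v_0,v_2,v_3,v_6] = [v_2,v_3,v_6] − [v_0,v_3,v_6] + [v_0,v_2,v_6] − [v_0,v_2,v_3].
The resulting 10×5 matrix has rank 4, and its Smith normal form has invariant factors (1,1,1,1).

Now H_k = ker ∂_k / im ∂_{k+1}, so:

  H_0: rank C_0 − rank ∂_1 = 7 − 4 = 3, and the invariant factors of ∂_1 are all 1, so H_0 = Z^3.
  H_1: rank ker ∂_1 − rank ∂_2 = (10 − 4) − 6 = 0, and the invariant factors of ∂_2 are all 1, so H_1 = 0.
  H_2: rank ker ∂_2 − rank ∂_3 = (10 − 6) − 4 = 0, and the invariant factors of ∂_3 are all 1, so H_2 = 0.
  H_3: rank ker ∂_3 − rank ∂_4 = (5 − 4) − 0 = 1, and there is no ∂_4, so H_3 = Z.

As a check, the Euler characteristic is 7 − 10 + 10 − 5 = 2, which agrees with 3 − 0 + 0 − 1 = 2.

H_0 ≅ Z^3,  H_1 = 0,  H_2 = 0,  H_3 ≅ Z.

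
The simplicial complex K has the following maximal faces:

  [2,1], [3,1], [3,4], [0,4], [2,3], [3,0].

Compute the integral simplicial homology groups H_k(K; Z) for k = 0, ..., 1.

H_0 ≅ Z,  H_1 ≅ Z^2.

Fix the vertex order 0 < 1 < 2 < 3 < 4 and write every simplex with vertices in increasing order. Then dim K = 1 and the simplices of K are:

  0-simplices (5): [0], [1], [2], [3], [4]
  1-simplices (6): [0,3], [0,4], [1,2], [1,3], [2,3], [3,4]

giving chain groups C_0 ≅ Z^5, C_1 ≅ Z^6.

∂_1: C_1 → C_0 sends each edge [p,q] (with p < q) to q − p.
This gives a 5×6 integer matrix of rank 4; reducing to Smith normal form yields diagonal entries (1,1,1,1).

Now H_k = ker ∂_k / im ∂_{k+1}, so:

  H_0: rank C_0 − rank ∂_1 = 5 − 4 = 1, and the invariant factors of ∂_1 are all 1, so H_0 ≅ Z.
  H_1: rank ker ∂_1 − rank ∂_2 = (6 − 4) − 0 = 2, and there is no ∂_2, so H_1 ≅ Z^2.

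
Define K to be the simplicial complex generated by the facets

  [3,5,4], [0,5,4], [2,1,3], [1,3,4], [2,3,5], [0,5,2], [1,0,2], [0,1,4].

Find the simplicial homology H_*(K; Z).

We work with the vertex ordering 0 < 1 < 2 < 3 < 4 < 5. The simplices of K, each written with vertices in increasing order, are:

  0-simplices (6): [0], [1], [2], [3], [4], [5]
  1-simplices (12): [0,1], [0,2], [0,4], [0,5], [1,2], [1,3], [1,4], [2,3], [2,5], [3,4], [3,5], [4,5]
  2-simplices (8): [0,1,2], [0,1,4], [0,2,5], [0,4,5], [1,2,3], [1,3,4], [2,3,5], [3,4,5]

so the chain groups are C_0 ≅ Z^6, C_1 ≅ Z^12, C_2 ≅ Z^8.

Boundary ∂_1: C_1 → C_0 maps an edge to its endpoints' difference, ∂[p,q] = q − p. For instance
  ∂[0,1] = [1] − [0].
The resulting 6×12 matrix has rank 5, and its Smith normal form has invariant factors (1,1,1,1,1).

∂_2: C_2 → C_1 acts by ∂[p,q,r] = [q,r] − [p,r] + [p,q]. For instance
  ∂[1,2,3] = [2,3] − [1,3] + [1,2],
  ∂[0,1,2] = [1,2] − [0,2] + [0,1].
As a 12×8 matrix over Z this has rank 7, with invariant factors (1,1,1,1,1,1,1).

Reading off H_k = ker ∂_k / im ∂_{k+1}:

  H_0: rank C_0 − rank ∂_1 = 6 − 5 = 1, and the invariant factors of ∂_1 are all 1, so H_0 ≅ Z.
  H_1: rank ker ∂_1 − rank ∂_2 = (12 − 5) − 7 = 0, and the invariant factors of ∂_2 are all 1, so H_1 ≅ 0.
  H_2: rank ker ∂_2 − rank ∂_3 = (8 − 7) − 0 = 1, and there is no ∂_3, so H_2 ≅ Z.

(K is a triangulation of the 2-sphere S^2.)

H_0 = Z,  H_1 = 0,  H_2 = Z.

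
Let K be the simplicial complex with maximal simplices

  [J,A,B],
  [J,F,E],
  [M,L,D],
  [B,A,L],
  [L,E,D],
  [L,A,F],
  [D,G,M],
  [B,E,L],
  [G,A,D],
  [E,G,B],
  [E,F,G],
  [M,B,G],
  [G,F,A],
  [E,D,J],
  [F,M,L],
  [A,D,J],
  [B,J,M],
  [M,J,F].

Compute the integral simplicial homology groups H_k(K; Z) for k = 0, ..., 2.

Fix the vertex order A < B < D < E < F < G < J < L < M and write every simplex with vertices in increasing order. Then dim K = 2 and the simplices of K are:

  0-simplices (9): A, B, D, E, F, G, J, L, M
  1-simplices (27): AB, AD, AF, AG, AJ, AL, BE, BG, BJ, BL, BM, DE, DG, DJ, DL, DM, EF, EG, EJ, EL, FG, FJ, FL, FM, GM, JM, LM
  2-simplices (18): ABJ, ABL, ADG, ADJ, AFG, AFL, BEG, BEL, BGM, BJM, DEJ, DEL, DGM, DLM, EFG, EFJ, FJM, FLM

so the chain groups are C_0 ≅ Z^9, C_1 ≅ Z^27, C_2 ≅ Z^18.

Boundary ∂_1: C_1 → C_0 maps an edge to its endpoints' difference, ∂[p,q] = q − p. For instance
  ∂DE = E − D.
This gives a 9×27 integer matrix of rank 8; reducing to Smith normal form yields diagonal entries (1,1,1,1,1,1,1,1).

Boundary ∂_2: C_2 → C_1 maps a triangle to the signed sum of its edges. For instance
  ∂DLM = LM − DM + DL,
  ∂AFG = FG − AG + AF.
The 27×18 boundary matrix has rank 17 and Smith normal form diag(1,1,1,1,1,1,1,1,1,1,1,1,1,1,1,1,1).

Reading off H_k = ker ∂_k / im ∂_{k+1}:

  H_0: rank C_0 − rank ∂_1 = 9 − 8 = 1, and the invariant factors of ∂_1 are all 1, so H_0 ≅ Z.
  H_1: rank ker ∂_1 − rank ∂_2 = (27 − 8) − 17 = 2, and the invariant factors of ∂_2 are all 1, so H_1 ≅ Z^2.
  H_2: rank ker ∂_2 − rank ∂_3 = (18 − 17) − 0 = 1, and there is no ∂_3, so H_2 ≅ Z.

H_0 ≅ Z,  H_1 ≅ Z^2,  H_2 ≅ Z.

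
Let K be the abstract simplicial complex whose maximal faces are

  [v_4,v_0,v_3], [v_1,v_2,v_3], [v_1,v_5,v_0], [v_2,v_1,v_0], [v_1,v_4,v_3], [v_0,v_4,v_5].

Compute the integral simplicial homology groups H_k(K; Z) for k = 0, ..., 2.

H_0 ≅ Z,  H_1 ≅ Z,  H_2 = 0.

K has 6 vertices, 12 edges, 6 triangles.
rank ∂_0 = 0, rank ∂_1 = 5 ⇒ b_0 = 6 − 0 − 5 = 1; all invariant factors of ∂_1 are 1 so no torsion. So H_0 ≅ Z.
rank ∂_1 = 5, rank ∂_2 = 6 ⇒ b_1 = 12 − 5 − 6 = 1; all invariant factors of ∂_2 are 1 so no torsion. So H_1 ≅ Z.
rank ∂_2 = 6, rank ∂_3 = 0 ⇒ b_2 = 6 − 6 − 0 = 0. So H_2 ≅ 0.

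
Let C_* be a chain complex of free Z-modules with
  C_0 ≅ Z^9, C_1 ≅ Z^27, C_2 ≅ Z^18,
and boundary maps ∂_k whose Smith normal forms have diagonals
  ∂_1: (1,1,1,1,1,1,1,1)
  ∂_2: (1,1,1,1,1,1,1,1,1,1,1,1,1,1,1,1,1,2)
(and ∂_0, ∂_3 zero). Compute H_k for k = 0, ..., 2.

H_0: b_0 = 9 − 0 − 8 = 1; torsion from ∂_1 factors > 1: none. So H_0 = Z.
H_1: b_1 = 27 − 8 − 18 = 1; torsion from ∂_2 factors > 1: [2]. So H_1 = Z ⊕ Z/2.
H_2: b_2 = 18 − 18 − 0 = 0; torsion from ∂_3 factors > 1: none. So H_2 = 0.

H_0 = Z,  H_1 = Z ⊕ Z/2,  H_2 = 0.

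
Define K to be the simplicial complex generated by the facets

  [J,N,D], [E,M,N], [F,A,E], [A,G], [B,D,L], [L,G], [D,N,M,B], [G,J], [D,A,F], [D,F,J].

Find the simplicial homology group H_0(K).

H_0 ≅ Z.

Order the vertices as A < B < D < E < F < G < J < L < M < N. Listing each simplex with vertices in this order, K has dimension 3 with simplices:

  0-simplices (10): A, B, D, E, F, G, J, L, M, N
  1-simplices (21): AD, AE, AF, AG, BD, BL, BM, BN, DF, DJ, DL, DM, DN, EF, EM, EN, FJ, GJ, GL, JN, MN
  2-simplices (10): ADF, AEF, BDL, BDM, BDN, BMN, DFJ, DJN, DMN, EMN
  3-simplices (1): BDMN

Hence C_0 ≅ Z^10, C_1 ≅ Z^21, C_2 ≅ Z^10, C_3 ≅ Z^1.

∂_1: C_1 → C_0 is given by ∂[p,q] = [q] − [p]. For instance
  ∂EN = N − E.
The resulting 10×21 matrix has rank 9, and its Smith normal form has invariant factors (1,1,1,1,1,1,1,1,1).

∂_2: C_2 → C_1 sends each 2-simplex [p,q,r] to [q,r] − [p,r] + [p,q]. For instance
  ∂BDM = DM − BM + BD,
  ∂ADF = DF − AF + AD.
The 21×10 boundary matrix has rank 9 and Smith normal form diag(1,1,1,1,1,1,1,1,1).

Boundary ∂_3: C_3 → C_2 sends each 3-simplex σ to the alternating sum Σ_i (−1)^i (σ with its i-th vertex removed). For instance
  ∂BDMN = DMN − BMN + BDN − BDM.
The 10×1 boundary matrix has rank 1 and Smith normal form diag(1).

Now H_k = ker ∂_k / im ∂_{k+1}, so:

  H_0: rank C_0 − rank ∂_1 = 10 − 9 = 1, and the invariant factors of ∂_1 are all 1, so H_0 = Z.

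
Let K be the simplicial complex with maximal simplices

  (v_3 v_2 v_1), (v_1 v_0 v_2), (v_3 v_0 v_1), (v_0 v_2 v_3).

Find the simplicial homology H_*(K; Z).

We work with the vertex ordering v_0 < v_1 < v_2 < v_3. The simplices of K, each written with vertices in increasing order, are:

  0-simplices (4): [v_0], [v_1], [v_2], [v_3]
  1-simplices (6): [v_0,v_1], [v_0,v_2], [v_0,v_3], [v_1,v_2], [v_1,v_3], [v_2,v_3]
  2-simplices (4): [v_0,v_1,v_2], [v_0,v_1,v_3], [v_0,v_2,v_3], [v_1,v_2,v_3]

so the chain groups are C_0 ≅ Z^4, C_1 ≅ Z^6, C_2 ≅ Z^4.

Boundary ∂_1: C_1 → C_0 sends each edge [p,q] (with p < q) to q − p. For instance
  ∂[v_0,v_2] = [v_2] − [v_0].
As a 4×6 matrix over Z this has rank 3, with invariant factors (1,1,1).

∂_2: C_2 → C_1 maps a triangle to the signed sum of its edges. For instance
  ∂[v_0,v_1,v_3] = [v_1,v_3] − [v_0,v_3] + [v_0,v_1],
  ∂[v_0,v_2,v_3] = [v_2,v_3] − [v_0,v_3] + [v_0,v_2].
The resulting 6×4 matrix has rank 3, and its Smith normal form has invariant factors (1,1,1).

Computing H_k = (kernel of ∂_k) / (image of ∂_{k+1}):

  H_0: rank C_0 − rank ∂_1 = 4 − 3 = 1, and the invariant factors of ∂_1 are all 1, so H_0 = Z.
  H_1: rank ker ∂_1 − rank ∂_2 = (6 − 3) − 3 = 0, and the invariant factors of ∂_2 are all 1, so H_1 = 0.
  H_2: rank ker ∂_2 − rank ∂_3 = (4 − 3) − 0 = 1, and there is no ∂_3, so H_2 = Z.

H_0 ≅ Z,  H_1 = 0,  H_2 ≅ Z.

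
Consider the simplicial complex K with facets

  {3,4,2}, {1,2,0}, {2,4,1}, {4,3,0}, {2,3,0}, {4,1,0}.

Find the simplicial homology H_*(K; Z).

H_0 ≅ Z,  H_1 = 0,  H_2 ≅ Z.

We work with the vertex ordering 0 < 1 < 2 < 3 < 4. The simplices of K, each written with vertices in increasing order, are:

  0-simplices (5): [0], [1], [2], [3], [4]
  1-simplices (9): [0,1], [0,2], [0,3], [0,4], [1,2], [1,4], [2,3], [2,4], [3,4]
  2-simplices (6): [0,1,2], [0,1,4], [0,2,3], [0,3,4], [1,2,4], [2,3,4]

so the chain groups are C_0 ≅ Z^5, C_1 ≅ Z^9, C_2 ≅ Z^6.

∂_1: C_1 → C_0 is given by ∂[p,q] = [q] − [p]. For instance
  ∂[0,4] = [4] − [0].
The 5×9 boundary matrix has rank 4 and Smith normal form diag(1,1,1,1).

∂_2: C_2 → C_1 sends each 2-simplex [p,q,r] to [q,r] − [p,r] + [p,q]. For instance
  ∂[0,2,3] = [2,3] − [0,3] + [0,2],
  ∂[1,2,4] = [2,4] − [1,4] + [1,2].
This gives a 9×6 integer matrix of rank 5; reducing to Smith normal form yields diagonal entries (1,1,1,1,1).

Computing H_k = (kernel of ∂_k) / (image of ∂_{k+1}):

  H_0: rank C_0 − rank ∂_1 = 5 − 4 = 1, and the invariant factors of ∂_1 are all 1, so H_0 = Z.
  H_1: rank ker ∂_1 − rank ∂_2 = (9 − 4) − 5 = 0, and the invariant factors of ∂_2 are all 1, so H_1 = 0.
  H_2: rank ker ∂_2 − rank ∂_3 = (6 − 5) − 0 = 1, and there is no ∂_3, so H_2 = Z.

(K is a triangulation of the 2-sphere S^2.)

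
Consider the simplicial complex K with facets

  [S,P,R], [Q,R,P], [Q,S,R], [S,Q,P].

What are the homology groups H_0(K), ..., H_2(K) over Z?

Take the total order P < Q < R < S on the vertex set. Then K (dimension 2) consists of the simplices:

  0-simplices (4): P, Q, R, S
  1-simplices (6): PQ, PR, PS, QR, QS, RS
  2-simplices (4): PQR, PQS, PRS, QRS

Hence C_0 ≅ Z^4, C_1 ≅ Z^6, C_2 ≅ Z^4.

The boundary map ∂_1: C_1 → C_0 maps an edge to its endpoints' difference, ∂[p,q] = q − p. For instance
  ∂PS = S − P.
As a 4×6 matrix over Z this has rank 3, with invariant factors (1,1,1).

∂_2: C_2 → C_1 maps a triangle to the signed sum of its edges. For instance
  ∂PQS = QS − PS + PQ,
  ∂QRS = RS − QS + QR.
The 6×4 boundary matrix has rank 3 and Smith normal form diag(1,1,1).

Now H_k = ker ∂_k / im ∂_{k+1}, so:

  H_0: rank C_0 − rank ∂_1 = 4 − 3 = 1, and the invariant factors of ∂_1 are all 1, so H_0 ≅ Z.
  H_1: rank ker ∂_1 − rank ∂_2 = (6 − 3) − 3 = 0, and the invariant factors of ∂_2 are all 1, so H_1 ≅ 0.
  H_2: rank ker ∂_2 − rank ∂_3 = (4 − 3) − 0 = 1, and there is no ∂_3, so H_2 ≅ Z.

H_0 ≅ Z,  H_1 = 0,  H_2 ≅ Z.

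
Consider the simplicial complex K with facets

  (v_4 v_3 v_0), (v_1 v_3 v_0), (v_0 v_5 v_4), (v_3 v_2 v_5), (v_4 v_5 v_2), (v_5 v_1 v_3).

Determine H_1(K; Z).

Take the total order v_0 < v_1 < v_2 < v_3 < v_4 < v_5 on the vertex set. Then K (dimension 2) consists of the simplices:

  0-simplices (6): [v_0], [v_1], [v_2], [v_3], [v_4], [v_5]
  1-simplices (12): [v_0,v_1], [v_0,v_3], [v_0,v_4], [v_0,v_5], [v_1,v_3], [v_1,v_5], [v_2,v_3], [v_2,v_4], [v_2,v_5], [v_3,v_4], [v_3,v_5], [v_4,v_5]
  2-simplices (6): [v_0,v_1,v_3], [v_0,v_3,v_4], [v_0,v_4,v_5], [v_1,v_3,v_5], [v_2,v_3,v_5], [v_2,v_4,v_5]

giving chain groups C_0 ≅ Z^6, C_1 ≅ Z^12, C_2 ≅ Z^6.

Boundary ∂_1: C_1 → C_0 maps an edge to its endpoints' difference, ∂[p,q] = q − p. For instance
  ∂[v_0,v_5] = [v_5] − [v_0].
As a 6×12 matrix over Z this has rank 5, with invariant factors (1,1,1,1,1).

Boundary ∂_2: C_2 → C_1 maps a triangle to the signed sum of its edges. For instance
  ∂[v_2,v_4,v_5] = [v_4,v_5] − [v_2,v_5] + [v_2,v_4],
  ∂[v_0,v_4,v_5] = [v_4,v_5] − [v_0,v_5] + [v_0,v_4].
As a 12×6 matrix over Z this has rank 6, with invariant factors (1,1,1,1,1,1).

From H_k ≅ ker(∂_k) / im(∂_{k+1}) we obtain:

  H_1: rank ker ∂_1 − rank ∂_2 = (12 − 5) − 6 = 1, and the invariant factors of ∂_2 are all 1, so H_1 = Z.

(K is a triangulation of the cylinder S^1 x I.)

H_1 = Z.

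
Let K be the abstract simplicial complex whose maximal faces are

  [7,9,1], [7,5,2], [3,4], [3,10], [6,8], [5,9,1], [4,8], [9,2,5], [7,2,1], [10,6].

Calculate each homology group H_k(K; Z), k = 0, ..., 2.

H_0 = Z^2,  H_1 = Z^2,  H_2 = 0.

Take the total order 1 < 2 < 3 < 4 < 5 < 6 < 7 < 8 < 9 < 10 on the vertex set. Then K (dimension 2) consists of the simplices:

  0-simplices (10): [1], [2], [3], [4], [5], [6], [7], [8], [9], [10]
  1-simplices (15): [1,2], [1,5], [1,7], [1,9], [2,5], [2,7], [2,9], [3,4], [3,10], [4,8], [5,7], [5,9], [6,8], [6,10], [7,9]
  2-simplices (5): [1,2,7], [1,5,9], [1,7,9], [2,5,7], [2,5,9]

Hence C_0 ≅ Z^10, C_1 ≅ Z^15, C_2 ≅ Z^5.

The boundary map ∂_1: C_1 → C_0 sends each edge [p,q] (with p < q) to q − p. For instance
  ∂[2,5] = [5] − [2].
As a 10×15 matrix over Z this has rank 8, with invariant factors (1,1,1,1,1,1,1,1).

∂_2: C_2 → C_1 acts by ∂[p,q,r] = [q,r] − [p,r] + [p,q]. For instance
  ∂[2,5,9] = [5,9] − [2,9] + [2,5],
  ∂[2,5,7] = [5,7] − [2,7] + [2,5].
The resulting 15×5 matrix has rank 5, and its Smith normal form has invariant factors (1,1,1,1,1).

Now H_k = ker ∂_k / im ∂_{k+1}, so:

  H_0: rank C_0 − rank ∂_1 = 10 − 8 = 2, and the invariant factors of ∂_1 are all 1, so H_0 ≅ Z^2.
  H_1: rank ker ∂_1 − rank ∂_2 = (15 − 8) − 5 = 2, and the invariant factors of ∂_2 are all 1, so H_1 ≅ Z^2.
  H_2: rank ker ∂_2 − rank ∂_3 = (5 − 5) − 0 = 0, and there is no ∂_3, so H_2 ≅ 0.

As a check, the Euler characteristic is 10 − 15 + 5 = 0, which agrees with 2 − 2 + 0 = 0.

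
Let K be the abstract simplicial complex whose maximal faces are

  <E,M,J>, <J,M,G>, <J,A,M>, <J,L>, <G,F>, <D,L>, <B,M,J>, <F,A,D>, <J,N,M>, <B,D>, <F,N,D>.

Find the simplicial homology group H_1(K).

H_1 ≅ Z^4.

Fix the vertex order A < B < D < E < F < G < J < L < M < N and write every simplex with vertices in increasing order. Then dim K = 2 and the simplices of K are:

  0-simplices (10): A, B, D, E, F, G, J, L, M, N
  1-simplices (20): AD, AF, AJ, AM, BD, BJ, BM, DF, DL, DN, EJ, EM, FG, FN, GJ, GM, JL, JM, JN, MN
  2-simplices (7): ADF, AJM, BJM, DFN, EJM, GJM, JMN

Hence C_0 ≅ Z^10, C_1 ≅ Z^20, C_2 ≅ Z^7.

The boundary map ∂_1: C_1 → C_0 sends each edge [p,q] (with p < q) to q − p. For instance
  ∂GM = M − G.
As a 10×20 matrix over Z this has rank 9, with invariant factors (1,1,1,1,1,1,1,1,1).

∂_2: C_2 → C_1 acts by ∂[p,q,r] = [q,r] − [p,r] + [p,q]. For instance
  ∂BJM = JM − BM + BJ,
  ∂DFN = FN − DN + DF.
The 20×7 boundary matrix has rank 7 and Smith normal form diag(1,1,1,1,1,1,1).

Now H_k = ker ∂_k / im ∂_{k+1}, so:

  H_1: rank ker ∂_1 − rank ∂_2 = (20 − 9) − 7 = 4, and the invariant factors of ∂_2 are all 1, so H_1 ≅ Z^4.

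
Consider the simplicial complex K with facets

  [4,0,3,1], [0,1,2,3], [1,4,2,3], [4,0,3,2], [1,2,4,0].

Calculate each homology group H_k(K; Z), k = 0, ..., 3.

H_0 ≅ Z,  H_1 = 0,  H_2 = 0,  H_3 ≅ Z.

Order the vertices as 0 < 1 < 2 < 3 < 4. Listing each simplex with vertices in this order, K has dimension 3 with simplices:

  0-simplices (5): [0], [1], [2], [3], [4]
  1-simplices (10): [0,1], [0,2], [0,3], [0,4], [1,2], [1,3], [1,4], [2,3], [2,4], [3,4]
  2-simplices (10): [0,1,2], [0,1,3], [0,1,4], [0,2,3], [0,2,4], [0,3,4], [1,2,3], [1,2,4], [1,3,4], [2,3,4]
  3-simplices (5): [0,1,2,3], [0,1,2,4], [0,1,3,4], [0,2,3,4], [1,2,3,4]

Hence C_0 ≅ Z^5, C_1 ≅ Z^10, C_2 ≅ Z^10, C_3 ≅ Z^5.

Boundary ∂_1: C_1 → C_0 sends each edge [p,q] (with p < q) to q − p.
The 5×10 boundary matrix has rank 4 and Smith normal form diag(1,1,1,1).

∂_2: C_2 → C_1 maps a triangle to the signed sum of its edges. For instance
  ∂[0,1,2] = [1,2] − [0,2] + [0,1],
  ∂[0,1,3] = [1,3] − [0,3] + [0,1].
As a 10×10 matrix over Z this has rank 6, with invariant factors (1,1,1,1,1,1).

Boundary ∂_3: C_3 → C_2 sends each 3-simplex σ to the alternating sum Σ_i (−1)^i (σ with its i-th vertex removed). For instance
  ∂[0,1,3,4] = [1,3,4] − [0,3,4] + [0,1,4] − [0,1,3],
  ∂[1,2,3,4] = [2,3,4] − [1,3,4] + [1,2,4] − [1,2,3].
This gives a 10×5 integer matrix of rank 4; reducing to Smith normal form yields diagonal entries (1,1,1,1).

Reading off H_k = ker ∂_k / im ∂_{k+1}:

  H_0: rank C_0 − rank ∂_1 = 5 − 4 = 1, and the invariant factors of ∂_1 are all 1, so H_0 ≅ Z.
  H_1: rank ker ∂_1 − rank ∂_2 = (10 − 4) − 6 = 0, and the invariant factors of ∂_2 are all 1, so H_1 ≅ 0.
  H_2: rank ker ∂_2 − rank ∂_3 = (10 − 6) − 4 = 0, and the invariant factors of ∂_3 are all 1, so H_2 ≅ 0.
  H_3: rank ker ∂_3 − rank ∂_4 = (5 − 4) − 0 = 1, and there is no ∂_4, so H_3 ≅ Z.

As a check, the Euler characteristic is 5 − 10 + 10 − 5 = 0, which agrees with 1 − 0 + 0 − 1 = 0.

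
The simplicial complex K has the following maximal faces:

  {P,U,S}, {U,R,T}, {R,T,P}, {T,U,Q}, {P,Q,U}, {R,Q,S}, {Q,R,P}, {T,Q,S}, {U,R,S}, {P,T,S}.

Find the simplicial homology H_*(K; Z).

H_0 ≅ Z,  H_1 ≅ Z_2,  H_2 = 0.

Take the total order P < Q < R < S < T < U on the vertex set. Then K (dimension 2) consists of the simplices:

  0-simplices (6): P, Q, R, S, T, U
  1-simplices (15): PQ, PR, PS, PT, PU, QR, QS, QT, QU, RS, RT, RU, ST, SU, TU
  2-simplices (10): PQR, PQU, PRT, PST, PSU, QRS, QST, QTU, RSU, RTU

so the chain groups are C_0 ≅ Z^6, C_1 ≅ Z^15, C_2 ≅ Z^10.

Boundary ∂_1: C_1 → C_0 maps an edge to its endpoints' difference, ∂[p,q] = q − p.
The 6×15 boundary matrix has rank 5 and Smith normal form diag(1,1,1,1,1).

The boundary map ∂_2: C_2 → C_1 sends each 2-simplex [p,q,r] to [q,r] − [p,r] + [p,q]. For instance
  ∂PSU = SU − PU + PS,
  ∂PST = ST − PT + PS.
This gives a 15×10 integer matrix of rank 10; reducing to Smith normal form yields diagonal entries (1,1,1,1,1,1,1,1,1,2).

Reading off H_k = ker ∂_k / im ∂_{k+1}:

  H_0: rank C_0 − rank ∂_1 = 6 − 5 = 1, and the invariant factors of ∂_1 are all 1, so H_0 ≅ Z.
  H_1: rank ker ∂_1 − rank ∂_2 = (15 − 5) − 10 = 0, and ∂_2 has invariant factor 2 > 1, so H_1 ≅ Z_2.
  H_2: rank ker ∂_2 − rank ∂_3 = (10 − 10) − 0 = 0, and there is no ∂_3, so H_2 ≅ 0.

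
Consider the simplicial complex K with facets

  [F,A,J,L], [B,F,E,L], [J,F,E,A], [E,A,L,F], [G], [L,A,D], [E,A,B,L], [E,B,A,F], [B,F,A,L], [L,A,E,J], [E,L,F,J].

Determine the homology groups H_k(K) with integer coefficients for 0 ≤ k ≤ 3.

H_0 ≅ Z^2,  H_1 = 0,  H_2 = 0,  H_3 ≅ Z^2.

Take the total order A < B < D < E < F < G < J < L on the vertex set. Then K (dimension 3) consists of the simplices:

  0-simplices (8): A, B, D, E, F, G, J, L
  1-simplices (16): AB, AD, AE, AF, AJ, AL, BE, BF, BL, DL, EF, EJ, EL, FJ, FL, JL
  2-simplices (17): ABE, ABF, ABL, ADL, AEF, AEJ, AEL, AFJ, AFL, AJL, BEF, BEL, BFL, EFJ, EFL, EJL, FJL
  3-simplices (9): ABEF, ABEL, ABFL, AEFJ, AEFL, AEJL, AFJL, BEFL, EFJL

Hence C_0 ≅ Z^8, C_1 ≅ Z^16, C_2 ≅ Z^17, C_3 ≅ Z^9.

The boundary map ∂_1: C_1 → C_0 maps an edge to its endpoints' difference, ∂[p,q] = q − p. For instance
  ∂BL = L − B.
The 8×16 boundary matrix has rank 6 and Smith normal form diag(1,1,1,1,1,1).

Boundary ∂_2: C_2 → C_1 sends each 2-simplex [p,q,r] to [q,r] − [p,r] + [p,q]. For instance
  ∂ADL = DL − AL + AD,
  ∂AEF = EF − AF + AE.
As a 16×17 matrix over Z this has rank 10, with invariant factors (1,1,1,1,1,1,1,1,1,1).

∂_3: C_3 → C_2 sends each 3-simplex σ to the alternating sum Σ_i (−1)^i (σ with its i-th vertex removed). For instance
  ∂AEJL = EJL − AJL + AEL − AEJ,
  ∂AEFJ = EFJ − AFJ + AEJ − AEF.
This gives a 17×9 integer matrix of rank 7; reducing to Smith normal form yields diagonal entries (1,1,1,1,1,1,1).

Reading off H_k = ker ∂_k / im ∂_{k+1}:

  H_0: rank C_0 − rank ∂_1 = 8 − 6 = 2, and the invariant factors of ∂_1 are all 1, so H_0 = Z^2.
  H_1: rank ker ∂_1 − rank ∂_2 = (16 − 6) − 10 = 0, and the invariant factors of ∂_2 are all 1, so H_1 = 0.
  H_2: rank ker ∂_2 − rank ∂_3 = (17 − 10) − 7 = 0, and the invariant factors of ∂_3 are all 1, so H_2 = 0.
  H_3: rank ker ∂_3 − rank ∂_4 = (9 − 7) − 0 = 2, and there is no ∂_4, so H_3 = Z^2.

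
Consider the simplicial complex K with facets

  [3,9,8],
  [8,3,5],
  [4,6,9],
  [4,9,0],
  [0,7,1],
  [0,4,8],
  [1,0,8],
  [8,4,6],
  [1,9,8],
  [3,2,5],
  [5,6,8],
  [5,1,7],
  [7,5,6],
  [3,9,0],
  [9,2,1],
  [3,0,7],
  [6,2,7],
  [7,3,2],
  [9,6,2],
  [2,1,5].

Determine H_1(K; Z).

Take the total order 0 < 1 < 2 < 3 < 4 < 5 < 6 < 7 < 8 < 9 on the vertex set. Then K (dimension 2) consists of the simplices:

  0-simplices (10): [0], [1], [2], [3], [4], [5], [6], [7], [8], [9]
  1-simplices (30): (30 of them)
  2-simplices (20): (20 of them)

so the chain groups are C_0 ≅ Z^10, C_1 ≅ Z^30, C_2 ≅ Z^20.

The boundary map ∂_1: C_1 → C_0 is given by ∂[p,q] = [q] − [p]. For instance
  ∂[0,8] = [8] − [0].
This gives a 10×30 integer matrix of rank 9; reducing to Smith normal form yields diagonal entries (1,1,1,1,1,1,1,1,1).

∂_2: C_2 → C_1 maps a triangle to the signed sum of its edges. For instance
  ∂[0,4,9] = [4,9] − [0,9] + [0,4],
  ∂[2,6,9] = [6,9] − [2,9] + [2,6].
The 30×20 boundary matrix has rank 20 and Smith normal form diag(1,1,1,1,1,1,1,1,1,1,1,1,1,1,1,1,1,1,1,2).

From H_k ≅ ker(∂_k) / im(∂_{k+1}) we obtain:

  H_1: rank ker ∂_1 − rank ∂_2 = (30 − 9) − 20 = 1, and ∂_2 has invariant factor 2 > 1, so H_1 ≅ Z ⊕ Z/2Z.

H_1 ≅ Z ⊕ Z/2Z.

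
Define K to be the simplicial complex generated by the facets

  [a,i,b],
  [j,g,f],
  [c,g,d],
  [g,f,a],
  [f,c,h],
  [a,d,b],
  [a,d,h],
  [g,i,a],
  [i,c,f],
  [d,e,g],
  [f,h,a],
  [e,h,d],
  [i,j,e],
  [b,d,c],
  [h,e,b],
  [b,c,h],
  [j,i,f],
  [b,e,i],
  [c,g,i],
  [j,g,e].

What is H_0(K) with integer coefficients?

H_0 = Z.

Take the total order a < b < c < d < e < f < g < h < i < j on the vertex set. Then K (dimension 2) consists of the simplices:

  0-simplices (10): a, b, c, d, e, f, g, h, i, j
  1-simplices (30): ab, ad, af, ag, ah, ai, bc, bd, be, bh, bi, cd, cf, cg, ch, ci, de, dg, dh, eg, eh, ei, ej, fg, fh, fi, fj, gi, gj, ij
  2-simplices (20): abd, abi, adh, afg, afh, agi, bcd, bch, beh, bei, cdg, cfh, cfi, cgi, deg, deh, egj, eij, fgj, fij

giving chain groups C_0 ≅ Z^10, C_1 ≅ Z^30, C_2 ≅ Z^20.

The boundary map ∂_1: C_1 → C_0 sends each edge [p,q] (with p < q) to q − p. For instance
  ∂bd = d − b.
The 10×30 boundary matrix has rank 9 and Smith normal form diag(1,1,1,1,1,1,1,1,1).

The boundary map ∂_2: C_2 → C_1 sends each 2-simplex [p,q,r] to [q,r] − [p,r] + [p,q]. For instance
  ∂beh = eh − bh + be,
  ∂cfi = fi − ci + cf.
This gives a 30×20 integer matrix of rank 20; reducing to Smith normal form yields diagonal entries (1,1,1,1,1,1,1,1,1,1,1,1,1,1,1,1,1,1,1,2).

From H_k ≅ ker(∂_k) / im(∂_{k+1}) we obtain:

  H_0: rank C_0 − rank ∂_1 = 10 − 9 = 1, and the invariant factors of ∂_1 are all 1, so H_0 = Z.

(K is a triangulation of the Klein bottle.)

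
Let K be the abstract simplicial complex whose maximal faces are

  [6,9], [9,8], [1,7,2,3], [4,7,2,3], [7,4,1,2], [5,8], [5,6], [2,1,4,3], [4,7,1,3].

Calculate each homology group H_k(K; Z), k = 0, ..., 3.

Order the vertices as 1 < 2 < 3 < 4 < 5 < 6 < 7 < 8 < 9. Listing each simplex with vertices in this order, K has dimension 3 with simplices:

  0-simplices (9): [1], [2], [3], [4], [5], [6], [7], [8], [9]
  1-simplices (14): [1,2], [1,3], [1,4], [1,7], [2,3], [2,4], [2,7], [3,4], [3,7], [4,7], [5,6], [5,8], [6,9], [8,9]
  2-simplices (10): [1,2,3], [1,2,4], [1,2,7], [1,3,4], [1,3,7], [1,4,7], [2,3,4], [2,3,7], [2,4,7], [3,4,7]
  3-simplices (5): [1,2,3,4], [1,2,3,7], [1,2,4,7], [1,3,4,7], [2,3,4,7]

Hence C_0 ≅ Z^9, C_1 ≅ Z^14, C_2 ≅ Z^10, C_3 ≅ Z^5.

∂_1: C_1 → C_0 sends each edge [p,q] (with p < q) to q − p.
This gives a 9×14 integer matrix of rank 7; reducing to Smith normal form yields diagonal entries (1,1,1,1,1,1,1).

Boundary ∂_2: C_2 → C_1 maps a triangle to the signed sum of its edges. For instance
  ∂[1,3,7] = [3,7] − [1,7] + [1,3],
  ∂[2,3,4] = [3,4] − [2,4] + [2,3].
The resulting 14×10 matrix has rank 6, and its Smith normal form has invariant factors (1,1,1,1,1,1).

Boundary ∂_3: C_3 → C_2 sends each 3-simplex σ to the alternating sum Σ_i (−1)^i (σ with its i-th vertex removed). For instance
  ∂[1,2,3,7] = [2,3,7] − [1,3,7] + [1,2,7] − [1,2,3],
  ∂[1,2,3,4] = [2,3,4] − [1,3,4] + [1,2,4] − [1,2,3].
As a 10×5 matrix over Z this has rank 4, with invariant factors (1,1,1,1).

Reading off H_k = ker ∂_k / im ∂_{k+1}:

  H_0: rank C_0 − rank ∂_1 = 9 − 7 = 2, and the invariant factors of ∂_1 are all 1, so H_0 = Z^2.
  H_1: rank ker ∂_1 − rank ∂_2 = (14 − 7) − 6 = 1, and the invariant factors of ∂_2 are all 1, so H_1 = Z.
  H_2: rank ker ∂_2 − rank ∂_3 = (10 − 6) − 4 = 0, and the invariant factors of ∂_3 are all 1, so H_2 = 0.
  H_3: rank ker ∂_3 − rank ∂_4 = (5 − 4) − 0 = 1, and there is no ∂_4, so H_3 = Z.

As a check, the Euler characteristic is 9 − 14 + 10 − 5 = 0, which agrees with 2 − 1 + 0 − 1 = 0.

H_0 ≅ Z^2,  H_1 ≅ Z,  H_2 = 0,  H_3 ≅ Z.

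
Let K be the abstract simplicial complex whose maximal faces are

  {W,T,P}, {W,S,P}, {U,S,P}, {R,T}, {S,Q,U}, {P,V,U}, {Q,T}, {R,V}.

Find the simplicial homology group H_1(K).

H_1 = Z^2.

K has 8 vertices, 14 edges, 5 triangles.
rank ∂_1 = 7, rank ∂_2 = 5 ⇒ b_1 = 14 − 7 − 5 = 2; all invariant factors of ∂_2 are 1 so no torsion. So H_1 ≅ Z^2.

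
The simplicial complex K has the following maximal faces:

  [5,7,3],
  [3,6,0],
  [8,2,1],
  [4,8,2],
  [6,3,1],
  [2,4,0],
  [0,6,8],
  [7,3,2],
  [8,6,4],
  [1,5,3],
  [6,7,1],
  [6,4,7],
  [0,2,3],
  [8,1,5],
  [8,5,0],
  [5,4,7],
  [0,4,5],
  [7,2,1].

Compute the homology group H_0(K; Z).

H_0 = Z.

We work with the vertex ordering 0 < 1 < 2 < 3 < 4 < 5 < 6 < 7 < 8. The simplices of K, each written with vertices in increasing order, are:

  0-simplices (9): [0], [1], [2], [3], [4], [5], [6], [7], [8]
  1-simplices (27): (27 of them)
  2-simplices (18): [0,2,3], [0,2,4], [0,3,6], [0,4,5], [0,5,8], [0,6,8], [1,2,7], [1,2,8], [1,3,5], [1,3,6], [1,5,8], [1,6,7], [2,3,7], [2,4,8], [3,5,7], [4,5,7], [4,6,7], [4,6,8]

Hence C_0 ≅ Z^9, C_1 ≅ Z^27, C_2 ≅ Z^18.

Boundary ∂_1: C_1 → C_0 is given by ∂[p,q] = [q] − [p].
As a 9×27 matrix over Z this has rank 8, with invariant factors (1,1,1,1,1,1,1,1).

The boundary map ∂_2: C_2 → C_1 acts by ∂[p,q,r] = [q,r] − [p,r] + [p,q]. For instance
  ∂[0,5,8] = [5,8] − [0,8] + [0,5],
  ∂[1,3,6] = [3,6] − [1,6] + [1,3].
This gives a 27×18 integer matrix of rank 18; reducing to Smith normal form yields diagonal entries (1,1,1,1,1,1,1,1,1,1,1,1,1,1,1,1,1,2).

Reading off H_k = ker ∂_k / im ∂_{k+1}:

  H_0: rank C_0 − rank ∂_1 = 9 − 8 = 1, and the invariant factors of ∂_1 are all 1, so H_0 = Z.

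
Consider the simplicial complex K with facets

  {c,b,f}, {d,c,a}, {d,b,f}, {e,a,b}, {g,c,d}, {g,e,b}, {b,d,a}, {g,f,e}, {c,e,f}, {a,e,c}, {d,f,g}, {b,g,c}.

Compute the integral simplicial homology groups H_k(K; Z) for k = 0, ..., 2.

Order the vertices as a < b < c < d < e < f < g. Listing each simplex with vertices in this order, K has dimension 2 with simplices:

  0-simplices (7): a, b, c, d, e, f, g
  1-simplices (18): ab, ac, ad, ae, bc, bd, be, bf, bg, cd, ce, cf, cg, df, dg, ef, eg, fg
  2-simplices (12): abd, abe, acd, ace, bcf, bcg, bdf, beg, cdg, cef, dfg, efg

so the chain groups are C_0 ≅ Z^7, C_1 ≅ Z^18, C_2 ≅ Z^12.

∂_1: C_1 → C_0 sends each edge [p,q] (with p < q) to q − p. For instance
  ∂ab = b − a.
The resulting 7×18 matrix has rank 6, and its Smith normal form has invariant factors (1,1,1,1,1,1).

The boundary map ∂_2: C_2 → C_1 acts by ∂[p,q,r] = [q,r] − [p,r] + [p,q]. For instance
  ∂bcg = cg − bg + bc,
  ∂dfg = fg − dg + df.
As a 18×12 matrix over Z this has rank 12, with invariant factors (1,1,1,1,1,1,1,1,1,1,1,2).

Computing H_k = (kernel of ∂_k) / (image of ∂_{k+1}):

  H_0: rank C_0 − rank ∂_1 = 7 − 6 = 1, and the invariant factors of ∂_1 are all 1, so H_0 ≅ Z.
  H_1: rank ker ∂_1 − rank ∂_2 = (18 − 6) − 12 = 0, and ∂_2 has invariant factor 2 > 1, so H_1 ≅ Z_2.
  H_2: rank ker ∂_2 − rank ∂_3 = (12 − 12) − 0 = 0, and there is no ∂_3, so H_2 ≅ 0.

H_0 = Z,  H_1 = Z_2,  H_2 = 0.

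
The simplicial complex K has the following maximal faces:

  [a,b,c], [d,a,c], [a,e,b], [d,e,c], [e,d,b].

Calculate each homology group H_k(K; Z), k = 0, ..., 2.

H_0 = Z,  H_1 = Z,  H_2 = 0.

K has 5 vertices, 10 edges, 5 triangles.
rank ∂_0 = 0, rank ∂_1 = 4 ⇒ b_0 = 5 − 0 − 4 = 1; all invariant factors of ∂_1 are 1 so no torsion. So H_0 ≅ Z.
rank ∂_1 = 4, rank ∂_2 = 5 ⇒ b_1 = 10 − 4 − 5 = 1; all invariant factors of ∂_2 are 1 so no torsion. So H_1 ≅ Z.
rank ∂_2 = 5, rank ∂_3 = 0 ⇒ b_2 = 5 − 5 − 0 = 0. So H_2 ≅ 0.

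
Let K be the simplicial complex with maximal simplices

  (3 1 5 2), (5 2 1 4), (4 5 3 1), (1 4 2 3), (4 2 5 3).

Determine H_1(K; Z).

H_1 = 0.

K has 5 vertices, 10 edges, 10 triangles, 5 3-simplices.
rank ∂_1 = 4, rank ∂_2 = 6 ⇒ b_1 = 10 − 4 − 6 = 0; all invariant factors of ∂_2 are 1 so no torsion. So H_1 ≅ 0.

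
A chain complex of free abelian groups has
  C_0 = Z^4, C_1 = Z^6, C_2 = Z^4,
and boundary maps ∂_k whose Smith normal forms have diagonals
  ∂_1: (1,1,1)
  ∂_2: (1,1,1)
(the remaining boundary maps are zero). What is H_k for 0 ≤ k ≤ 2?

H_0 ≅ Z,  H_1 = 0,  H_2 ≅ Z.

H_0: b_0 = 4 − 0 − 3 = 1; torsion from ∂_1 factors > 1: none. So H_0 ≅ Z.
H_1: b_1 = 6 − 3 − 3 = 0; torsion from ∂_2 factors > 1: none. So H_1 ≅ 0.
H_2: b_2 = 4 − 3 − 0 = 1; torsion from ∂_3 factors > 1: none. So H_2 ≅ Z.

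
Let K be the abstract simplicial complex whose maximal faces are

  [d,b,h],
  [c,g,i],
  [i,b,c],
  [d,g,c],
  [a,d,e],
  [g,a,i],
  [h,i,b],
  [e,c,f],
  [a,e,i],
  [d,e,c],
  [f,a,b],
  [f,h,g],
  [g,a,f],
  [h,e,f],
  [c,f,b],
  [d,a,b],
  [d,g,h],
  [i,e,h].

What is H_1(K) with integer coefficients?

K has 9 vertices, 27 edges, 18 triangles.
rank ∂_1 = 8, rank ∂_2 = 17 ⇒ b_1 = 27 − 8 − 17 = 2; all invariant factors of ∂_2 are 1 so no torsion. So H_1 = Z^2.

H_1 = Z^2.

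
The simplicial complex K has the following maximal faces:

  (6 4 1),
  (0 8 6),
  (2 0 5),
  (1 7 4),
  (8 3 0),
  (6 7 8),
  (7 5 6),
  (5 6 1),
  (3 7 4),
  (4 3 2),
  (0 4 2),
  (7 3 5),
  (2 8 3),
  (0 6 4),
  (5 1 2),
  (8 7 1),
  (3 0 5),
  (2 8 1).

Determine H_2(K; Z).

H_2 = 0.

K has 9 vertices, 27 edges, 18 triangles.
rank ∂_2 = 18, rank ∂_3 = 0 ⇒ b_2 = 18 − 18 − 0 = 0. So H_2 ≅ 0.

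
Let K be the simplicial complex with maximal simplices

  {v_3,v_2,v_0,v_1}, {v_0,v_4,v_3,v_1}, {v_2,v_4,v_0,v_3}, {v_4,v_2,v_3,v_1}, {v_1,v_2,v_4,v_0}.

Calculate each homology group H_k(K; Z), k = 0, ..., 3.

H_0 = Z,  H_1 = 0,  H_2 = 0,  H_3 = Z.

Fix the vertex order v_0 < v_1 < v_2 < v_3 < v_4 and write every simplex with vertices in increasing order. Then dim K = 3 and the simplices of K are:

  0-simplices (5): [v_0], [v_1], [v_2], [v_3], [v_4]
  1-simplices (10): [v_0,v_1], [v_0,v_2], [v_0,v_3], [v_0,v_4], [v_1,v_2], [v_1,v_3], [v_1,v_4], [v_2,v_3], [v_2,v_4], [v_3,v_4]
  2-simplices (10): [v_0,v_1,v_2], [v_0,v_1,v_3], [v_0,v_1,v_4], [v_0,v_2,v_3], [v_0,v_2,v_4], [v_0,v_3,v_4], [v_1,v_2,v_3], [v_1,v_2,v_4], [v_1,v_3,v_4], [v_2,v_3,v_4]
  3-simplices (5): [v_0,v_1,v_2,v_3], [v_0,v_1,v_2,v_4], [v_0,v_1,v_3,v_4], [v_0,v_2,v_3,v_4], [v_1,v_2,v_3,v_4]

giving chain groups C_0 ≅ Z^5, C_1 ≅ Z^10, C_2 ≅ Z^10, C_3 ≅ Z^5.

∂_1: C_1 → C_0 maps an edge to its endpoints' difference, ∂[p,q] = q − p. For instance
  ∂[v_1,v_3] = [v_3] − [v_1].
This gives a 5×10 integer matrix of rank 4; reducing to Smith normal form yields diagonal entries (1,1,1,1).

Boundary ∂_2: C_2 → C_1 sends each 2-simplex [p,q,r] to [q,r] − [p,r] + [p,q]. For instance
  ∂[v_1,v_2,v_3] = [v_2,v_3] − [v_1,v_3] + [v_1,v_2],
  ∂[v_0,v_1,v_4] = [v_1,v_4] − [v_0,v_4] + [v_0,v_1].
The 10×10 boundary matrix has rank 6 and Smith normal form diag(1,1,1,1,1,1).

The boundary map ∂_3: C_3 → C_2 sends each 3-simplex σ to the alternating sum Σ_i (−1)^i (σ with its i-th vertex removed). For instance
  ∂[v_0,v_1,v_3,v_4] = [v_1,v_3,v_4] − [v_0,v_3,v_4] + [v_0,v_1,v_4] − [v_0,v_1,v_3],
  ∂[v_0,v_2,v_3,v_4] = [v_2,v_3,v_4] − [v_0,v_3,v_4] + [v_0,v_2,v_4] − [v_0,v_2,v_3].
As a 10×5 matrix over Z this has rank 4, with invariant factors (1,1,1,1).

Computing H_k = (kernel of ∂_k) / (image of ∂_{k+1}):

  H_0: rank C_0 − rank ∂_1 = 5 − 4 = 1, and the invariant factors of ∂_1 are all 1, so H_0 ≅ Z.
  H_1: rank ker ∂_1 − rank ∂_2 = (10 − 4) − 6 = 0, and the invariant factors of ∂_2 are all 1, so H_1 ≅ 0.
  H_2: rank ker ∂_2 − rank ∂_3 = (10 − 6) − 4 = 0, and the invariant factors of ∂_3 are all 1, so H_2 ≅ 0.
  H_3: rank ker ∂_3 − rank ∂_4 = (5 − 4) − 0 = 1, and there is no ∂_4, so H_3 ≅ Z.

As a check, the Euler characteristic is 5 − 10 + 10 − 5 = 0, which agrees with 1 − 0 + 0 − 1 = 0.
(K is a triangulation of the 3-sphere S^3.)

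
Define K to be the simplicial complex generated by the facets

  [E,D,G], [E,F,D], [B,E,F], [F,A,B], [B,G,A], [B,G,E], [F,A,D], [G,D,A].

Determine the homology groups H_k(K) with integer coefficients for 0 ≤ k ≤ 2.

Take the total order A < B < D < E < F < G on the vertex set. Then K (dimension 2) consists of the simplices:

  0-simplices (6): A, B, D, E, F, G
  1-simplices (12): AB, AD, AF, AG, BE, BF, BG, DE, DF, DG, EF, EG
  2-simplices (8): ABF, ABG, ADF, ADG, BEF, BEG, DEF, DEG

so the chain groups are C_0 ≅ Z^6, C_1 ≅ Z^12, C_2 ≅ Z^8.

Boundary ∂_1: C_1 → C_0 sends each edge [p,q] (with p < q) to q − p. For instance
  ∂DF = F − D.
This gives a 6×12 integer matrix of rank 5; reducing to Smith normal form yields diagonal entries (1,1,1,1,1).

∂_2: C_2 → C_1 maps a triangle to the signed sum of its edges. For instance
  ∂BEG = EG − BG + BE,
  ∂DEF = EF − DF + DE.
The 12×8 boundary matrix has rank 7 and Smith normal form diag(1,1,1,1,1,1,1).

Computing H_k = (kernel of ∂_k) / (image of ∂_{k+1}):

  H_0: rank C_0 − rank ∂_1 = 6 − 5 = 1, and the invariant factors of ∂_1 are all 1, so H_0 = Z.
  H_1: rank ker ∂_1 − rank ∂_2 = (12 − 5) − 7 = 0, and the invariant factors of ∂_2 are all 1, so H_1 = 0.
  H_2: rank ker ∂_2 − rank ∂_3 = (8 − 7) − 0 = 1, and there is no ∂_3, so H_2 = Z.

H_0 ≅ Z,  H_1 = 0,  H_2 ≅ Z.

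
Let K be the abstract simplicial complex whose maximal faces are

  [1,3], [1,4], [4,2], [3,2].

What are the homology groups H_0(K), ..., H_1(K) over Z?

H_0 = Z,  H_1 = Z.

Fix the vertex order 1 < 2 < 3 < 4 and write every simplex with vertices in increasing order. Then dim K = 1 and the simplices of K are:

  0-simplices (4): [1], [2], [3], [4]
  1-simplices (4): [1,3], [1,4], [2,3], [2,4]

so the chain groups are C_0 ≅ Z^4, C_1 ≅ Z^4.

∂_1: C_1 → C_0 maps an edge to its endpoints' difference, ∂[p,q] = q − p.
The 4×4 boundary matrix has rank 3 and Smith normal form diag(1,1,1).

Reading off H_k = ker ∂_k / im ∂_{k+1}:

  H_0: rank C_0 − rank ∂_1 = 4 − 3 = 1, and the invariant factors of ∂_1 are all 1, so H_0 = Z.
  H_1: rank ker ∂_1 − rank ∂_2 = (4 − 3) − 0 = 1, and there is no ∂_2, so H_1 = Z.

As a check, the Euler characteristic is 4 − 4 = 0, which agrees with 1 − 1 = 0.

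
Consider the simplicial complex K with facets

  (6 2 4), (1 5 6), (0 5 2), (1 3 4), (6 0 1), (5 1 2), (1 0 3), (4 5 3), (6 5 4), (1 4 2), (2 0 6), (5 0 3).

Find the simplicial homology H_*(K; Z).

We work with the vertex ordering 0 < 1 < 2 < 3 < 4 < 5 < 6. The simplices of K, each written with vertices in increasing order, are:

  0-simplices (7): [0], [1], [2], [3], [4], [5], [6]
  1-simplices (18): [0,1], [0,2], [0,3], [0,5], [0,6], [1,2], [1,3], [1,4], [1,5], [1,6], [2,4], [2,5], [2,6], [3,4], [3,5], [4,5], [4,6], [5,6]
  2-simplices (12): [0,1,3], [0,1,6], [0,2,5], [0,2,6], [0,3,5], [1,2,4], [1,2,5], [1,3,4], [1,5,6], [2,4,6], [3,4,5], [4,5,6]

so the chain groups are C_0 ≅ Z^7, C_1 ≅ Z^18, C_2 ≅ Z^12.

Boundary ∂_1: C_1 → C_0 sends each edge [p,q] (with p < q) to q − p. For instance
  ∂[4,6] = [6] − [4].
This gives a 7×18 integer matrix of rank 6; reducing to Smith normal form yields diagonal entries (1,1,1,1,1,1).

The boundary map ∂_2: C_2 → C_1 sends each 2-simplex [p,q,r] to [q,r] − [p,r] + [p,q]. For instance
  ∂[1,5,6] = [5,6] − [1,6] + [1,5],
  ∂[4,5,6] = [5,6] − [4,6] + [4,5].
As a 18×12 matrix over Z this has rank 12, with invariant factors (1,1,1,1,1,1,1,1,1,1,1,2).

From H_k ≅ ker(∂_k) / im(∂_{k+1}) we obtain:

  H_0: rank C_0 − rank ∂_1 = 7 − 6 = 1, and the invariant factors of ∂_1 are all 1, so H_0 = Z.
  H_1: rank ker ∂_1 − rank ∂_2 = (18 − 6) − 12 = 0, and ∂_2 has invariant factor 2 > 1, so H_1 = Z/2.
  H_2: rank ker ∂_2 − rank ∂_3 = (12 − 12) − 0 = 0, and there is no ∂_3, so H_2 = 0.

H_0 = Z,  H_1 = Z/2,  H_2 = 0.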